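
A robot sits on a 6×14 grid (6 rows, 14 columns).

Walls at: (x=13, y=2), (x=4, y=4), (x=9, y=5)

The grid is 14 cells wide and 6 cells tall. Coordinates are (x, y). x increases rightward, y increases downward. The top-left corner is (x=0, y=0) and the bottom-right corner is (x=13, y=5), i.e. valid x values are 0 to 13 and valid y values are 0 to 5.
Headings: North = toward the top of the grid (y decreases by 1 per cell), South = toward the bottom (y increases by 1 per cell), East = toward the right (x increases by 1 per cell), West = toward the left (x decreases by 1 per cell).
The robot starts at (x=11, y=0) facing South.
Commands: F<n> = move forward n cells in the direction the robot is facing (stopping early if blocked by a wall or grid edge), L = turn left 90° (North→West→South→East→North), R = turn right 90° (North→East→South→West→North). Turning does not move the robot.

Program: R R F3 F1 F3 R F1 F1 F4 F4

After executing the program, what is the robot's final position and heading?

Answer: Final position: (x=13, y=0), facing East

Derivation:
Start: (x=11, y=0), facing South
  R: turn right, now facing West
  R: turn right, now facing North
  F3: move forward 0/3 (blocked), now at (x=11, y=0)
  F1: move forward 0/1 (blocked), now at (x=11, y=0)
  F3: move forward 0/3 (blocked), now at (x=11, y=0)
  R: turn right, now facing East
  F1: move forward 1, now at (x=12, y=0)
  F1: move forward 1, now at (x=13, y=0)
  F4: move forward 0/4 (blocked), now at (x=13, y=0)
  F4: move forward 0/4 (blocked), now at (x=13, y=0)
Final: (x=13, y=0), facing East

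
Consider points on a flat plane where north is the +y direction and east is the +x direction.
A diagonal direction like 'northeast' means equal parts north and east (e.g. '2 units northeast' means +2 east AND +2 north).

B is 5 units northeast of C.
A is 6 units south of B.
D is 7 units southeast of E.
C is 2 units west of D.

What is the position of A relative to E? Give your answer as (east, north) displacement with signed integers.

Answer: A is at (east=10, north=-8) relative to E.

Derivation:
Place E at the origin (east=0, north=0).
  D is 7 units southeast of E: delta (east=+7, north=-7); D at (east=7, north=-7).
  C is 2 units west of D: delta (east=-2, north=+0); C at (east=5, north=-7).
  B is 5 units northeast of C: delta (east=+5, north=+5); B at (east=10, north=-2).
  A is 6 units south of B: delta (east=+0, north=-6); A at (east=10, north=-8).
Therefore A relative to E: (east=10, north=-8).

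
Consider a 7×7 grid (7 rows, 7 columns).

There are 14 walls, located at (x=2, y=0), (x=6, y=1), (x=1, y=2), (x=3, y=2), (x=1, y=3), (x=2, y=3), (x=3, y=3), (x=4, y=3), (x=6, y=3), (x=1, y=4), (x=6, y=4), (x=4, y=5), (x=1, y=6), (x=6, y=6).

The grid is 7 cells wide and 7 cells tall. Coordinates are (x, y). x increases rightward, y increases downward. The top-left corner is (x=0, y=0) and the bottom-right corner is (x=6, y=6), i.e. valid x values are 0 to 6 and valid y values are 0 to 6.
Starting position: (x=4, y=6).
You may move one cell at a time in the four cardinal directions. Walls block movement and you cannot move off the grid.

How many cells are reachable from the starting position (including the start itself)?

Answer: Reachable cells: 35

Derivation:
BFS flood-fill from (x=4, y=6):
  Distance 0: (x=4, y=6)
  Distance 1: (x=3, y=6), (x=5, y=6)
  Distance 2: (x=3, y=5), (x=5, y=5), (x=2, y=6)
  Distance 3: (x=3, y=4), (x=5, y=4), (x=2, y=5), (x=6, y=5)
  Distance 4: (x=5, y=3), (x=2, y=4), (x=4, y=4), (x=1, y=5)
  Distance 5: (x=5, y=2), (x=0, y=5)
  Distance 6: (x=5, y=1), (x=4, y=2), (x=6, y=2), (x=0, y=4), (x=0, y=6)
  Distance 7: (x=5, y=0), (x=4, y=1), (x=0, y=3)
  Distance 8: (x=4, y=0), (x=6, y=0), (x=3, y=1), (x=0, y=2)
  Distance 9: (x=3, y=0), (x=0, y=1), (x=2, y=1)
  Distance 10: (x=0, y=0), (x=1, y=1), (x=2, y=2)
  Distance 11: (x=1, y=0)
Total reachable: 35 (grid has 35 open cells total)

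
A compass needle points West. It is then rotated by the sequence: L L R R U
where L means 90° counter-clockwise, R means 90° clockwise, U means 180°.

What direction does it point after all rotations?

Answer: Final heading: East

Derivation:
Start: West
  L (left (90° counter-clockwise)) -> South
  L (left (90° counter-clockwise)) -> East
  R (right (90° clockwise)) -> South
  R (right (90° clockwise)) -> West
  U (U-turn (180°)) -> East
Final: East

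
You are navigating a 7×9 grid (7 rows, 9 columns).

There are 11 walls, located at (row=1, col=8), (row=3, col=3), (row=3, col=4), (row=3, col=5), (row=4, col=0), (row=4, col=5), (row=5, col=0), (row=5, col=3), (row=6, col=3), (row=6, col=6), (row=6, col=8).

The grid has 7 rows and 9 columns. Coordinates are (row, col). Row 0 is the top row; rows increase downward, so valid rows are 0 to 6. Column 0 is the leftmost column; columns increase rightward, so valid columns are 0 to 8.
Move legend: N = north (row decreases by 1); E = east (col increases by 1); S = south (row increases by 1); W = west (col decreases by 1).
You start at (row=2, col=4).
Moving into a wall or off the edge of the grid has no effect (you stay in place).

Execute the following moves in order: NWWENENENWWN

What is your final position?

Start: (row=2, col=4)
  N (north): (row=2, col=4) -> (row=1, col=4)
  W (west): (row=1, col=4) -> (row=1, col=3)
  W (west): (row=1, col=3) -> (row=1, col=2)
  E (east): (row=1, col=2) -> (row=1, col=3)
  N (north): (row=1, col=3) -> (row=0, col=3)
  E (east): (row=0, col=3) -> (row=0, col=4)
  N (north): blocked, stay at (row=0, col=4)
  E (east): (row=0, col=4) -> (row=0, col=5)
  N (north): blocked, stay at (row=0, col=5)
  W (west): (row=0, col=5) -> (row=0, col=4)
  W (west): (row=0, col=4) -> (row=0, col=3)
  N (north): blocked, stay at (row=0, col=3)
Final: (row=0, col=3)

Answer: Final position: (row=0, col=3)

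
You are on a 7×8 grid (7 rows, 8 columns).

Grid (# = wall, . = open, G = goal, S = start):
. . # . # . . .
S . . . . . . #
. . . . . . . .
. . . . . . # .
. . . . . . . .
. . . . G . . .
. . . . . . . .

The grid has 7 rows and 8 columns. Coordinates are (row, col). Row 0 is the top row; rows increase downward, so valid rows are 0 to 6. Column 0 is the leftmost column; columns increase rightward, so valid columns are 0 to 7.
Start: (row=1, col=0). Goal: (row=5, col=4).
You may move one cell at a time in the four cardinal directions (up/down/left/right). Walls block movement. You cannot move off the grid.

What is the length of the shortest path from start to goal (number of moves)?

BFS from (row=1, col=0) until reaching (row=5, col=4):
  Distance 0: (row=1, col=0)
  Distance 1: (row=0, col=0), (row=1, col=1), (row=2, col=0)
  Distance 2: (row=0, col=1), (row=1, col=2), (row=2, col=1), (row=3, col=0)
  Distance 3: (row=1, col=3), (row=2, col=2), (row=3, col=1), (row=4, col=0)
  Distance 4: (row=0, col=3), (row=1, col=4), (row=2, col=3), (row=3, col=2), (row=4, col=1), (row=5, col=0)
  Distance 5: (row=1, col=5), (row=2, col=4), (row=3, col=3), (row=4, col=2), (row=5, col=1), (row=6, col=0)
  Distance 6: (row=0, col=5), (row=1, col=6), (row=2, col=5), (row=3, col=4), (row=4, col=3), (row=5, col=2), (row=6, col=1)
  Distance 7: (row=0, col=6), (row=2, col=6), (row=3, col=5), (row=4, col=4), (row=5, col=3), (row=6, col=2)
  Distance 8: (row=0, col=7), (row=2, col=7), (row=4, col=5), (row=5, col=4), (row=6, col=3)  <- goal reached here
One shortest path (8 moves): (row=1, col=0) -> (row=1, col=1) -> (row=1, col=2) -> (row=1, col=3) -> (row=1, col=4) -> (row=2, col=4) -> (row=3, col=4) -> (row=4, col=4) -> (row=5, col=4)

Answer: Shortest path length: 8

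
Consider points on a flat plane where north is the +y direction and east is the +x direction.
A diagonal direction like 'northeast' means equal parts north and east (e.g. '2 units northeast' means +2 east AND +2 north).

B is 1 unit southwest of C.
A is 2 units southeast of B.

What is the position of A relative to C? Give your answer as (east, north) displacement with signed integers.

Place C at the origin (east=0, north=0).
  B is 1 unit southwest of C: delta (east=-1, north=-1); B at (east=-1, north=-1).
  A is 2 units southeast of B: delta (east=+2, north=-2); A at (east=1, north=-3).
Therefore A relative to C: (east=1, north=-3).

Answer: A is at (east=1, north=-3) relative to C.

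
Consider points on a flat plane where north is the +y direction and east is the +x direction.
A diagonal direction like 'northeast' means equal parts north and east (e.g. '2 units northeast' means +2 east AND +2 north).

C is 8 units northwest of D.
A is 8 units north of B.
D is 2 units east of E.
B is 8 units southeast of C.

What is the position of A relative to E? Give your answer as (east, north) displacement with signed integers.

Answer: A is at (east=2, north=8) relative to E.

Derivation:
Place E at the origin (east=0, north=0).
  D is 2 units east of E: delta (east=+2, north=+0); D at (east=2, north=0).
  C is 8 units northwest of D: delta (east=-8, north=+8); C at (east=-6, north=8).
  B is 8 units southeast of C: delta (east=+8, north=-8); B at (east=2, north=0).
  A is 8 units north of B: delta (east=+0, north=+8); A at (east=2, north=8).
Therefore A relative to E: (east=2, north=8).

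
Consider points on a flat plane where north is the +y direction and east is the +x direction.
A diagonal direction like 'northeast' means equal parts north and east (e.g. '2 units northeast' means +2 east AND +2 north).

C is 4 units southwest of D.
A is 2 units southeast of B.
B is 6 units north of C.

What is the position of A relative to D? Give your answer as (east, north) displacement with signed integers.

Answer: A is at (east=-2, north=0) relative to D.

Derivation:
Place D at the origin (east=0, north=0).
  C is 4 units southwest of D: delta (east=-4, north=-4); C at (east=-4, north=-4).
  B is 6 units north of C: delta (east=+0, north=+6); B at (east=-4, north=2).
  A is 2 units southeast of B: delta (east=+2, north=-2); A at (east=-2, north=0).
Therefore A relative to D: (east=-2, north=0).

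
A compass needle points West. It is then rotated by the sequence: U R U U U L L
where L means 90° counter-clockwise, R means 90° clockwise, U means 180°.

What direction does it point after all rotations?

Answer: Final heading: South

Derivation:
Start: West
  U (U-turn (180°)) -> East
  R (right (90° clockwise)) -> South
  U (U-turn (180°)) -> North
  U (U-turn (180°)) -> South
  U (U-turn (180°)) -> North
  L (left (90° counter-clockwise)) -> West
  L (left (90° counter-clockwise)) -> South
Final: South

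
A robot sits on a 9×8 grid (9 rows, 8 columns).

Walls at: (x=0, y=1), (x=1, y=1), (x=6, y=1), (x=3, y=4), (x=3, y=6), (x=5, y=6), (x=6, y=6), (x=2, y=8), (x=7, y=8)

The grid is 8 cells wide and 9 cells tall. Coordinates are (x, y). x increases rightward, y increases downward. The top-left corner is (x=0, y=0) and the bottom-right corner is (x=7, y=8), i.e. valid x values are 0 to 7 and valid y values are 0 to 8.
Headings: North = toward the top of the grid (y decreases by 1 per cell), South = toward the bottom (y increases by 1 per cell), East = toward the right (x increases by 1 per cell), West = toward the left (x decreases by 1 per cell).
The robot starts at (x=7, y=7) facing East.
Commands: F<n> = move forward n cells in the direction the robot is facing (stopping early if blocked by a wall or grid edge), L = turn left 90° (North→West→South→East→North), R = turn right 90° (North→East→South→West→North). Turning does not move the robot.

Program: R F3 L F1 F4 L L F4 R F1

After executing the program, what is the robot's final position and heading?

Start: (x=7, y=7), facing East
  R: turn right, now facing South
  F3: move forward 0/3 (blocked), now at (x=7, y=7)
  L: turn left, now facing East
  F1: move forward 0/1 (blocked), now at (x=7, y=7)
  F4: move forward 0/4 (blocked), now at (x=7, y=7)
  L: turn left, now facing North
  L: turn left, now facing West
  F4: move forward 4, now at (x=3, y=7)
  R: turn right, now facing North
  F1: move forward 0/1 (blocked), now at (x=3, y=7)
Final: (x=3, y=7), facing North

Answer: Final position: (x=3, y=7), facing North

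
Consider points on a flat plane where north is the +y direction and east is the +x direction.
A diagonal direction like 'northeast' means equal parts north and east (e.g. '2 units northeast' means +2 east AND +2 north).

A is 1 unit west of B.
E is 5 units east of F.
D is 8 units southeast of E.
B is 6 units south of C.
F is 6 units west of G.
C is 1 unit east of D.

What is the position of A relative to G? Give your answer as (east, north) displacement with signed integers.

Answer: A is at (east=7, north=-14) relative to G.

Derivation:
Place G at the origin (east=0, north=0).
  F is 6 units west of G: delta (east=-6, north=+0); F at (east=-6, north=0).
  E is 5 units east of F: delta (east=+5, north=+0); E at (east=-1, north=0).
  D is 8 units southeast of E: delta (east=+8, north=-8); D at (east=7, north=-8).
  C is 1 unit east of D: delta (east=+1, north=+0); C at (east=8, north=-8).
  B is 6 units south of C: delta (east=+0, north=-6); B at (east=8, north=-14).
  A is 1 unit west of B: delta (east=-1, north=+0); A at (east=7, north=-14).
Therefore A relative to G: (east=7, north=-14).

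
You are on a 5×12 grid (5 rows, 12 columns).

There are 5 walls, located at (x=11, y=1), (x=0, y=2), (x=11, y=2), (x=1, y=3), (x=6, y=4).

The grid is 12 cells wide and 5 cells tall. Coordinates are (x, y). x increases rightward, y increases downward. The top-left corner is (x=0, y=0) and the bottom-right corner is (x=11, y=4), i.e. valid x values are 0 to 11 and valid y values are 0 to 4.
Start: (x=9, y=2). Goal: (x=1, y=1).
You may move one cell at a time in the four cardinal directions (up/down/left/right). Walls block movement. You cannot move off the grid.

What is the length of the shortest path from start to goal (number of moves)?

BFS from (x=9, y=2) until reaching (x=1, y=1):
  Distance 0: (x=9, y=2)
  Distance 1: (x=9, y=1), (x=8, y=2), (x=10, y=2), (x=9, y=3)
  Distance 2: (x=9, y=0), (x=8, y=1), (x=10, y=1), (x=7, y=2), (x=8, y=3), (x=10, y=3), (x=9, y=4)
  Distance 3: (x=8, y=0), (x=10, y=0), (x=7, y=1), (x=6, y=2), (x=7, y=3), (x=11, y=3), (x=8, y=4), (x=10, y=4)
  Distance 4: (x=7, y=0), (x=11, y=0), (x=6, y=1), (x=5, y=2), (x=6, y=3), (x=7, y=4), (x=11, y=4)
  Distance 5: (x=6, y=0), (x=5, y=1), (x=4, y=2), (x=5, y=3)
  Distance 6: (x=5, y=0), (x=4, y=1), (x=3, y=2), (x=4, y=3), (x=5, y=4)
  Distance 7: (x=4, y=0), (x=3, y=1), (x=2, y=2), (x=3, y=3), (x=4, y=4)
  Distance 8: (x=3, y=0), (x=2, y=1), (x=1, y=2), (x=2, y=3), (x=3, y=4)
  Distance 9: (x=2, y=0), (x=1, y=1), (x=2, y=4)  <- goal reached here
One shortest path (9 moves): (x=9, y=2) -> (x=8, y=2) -> (x=7, y=2) -> (x=6, y=2) -> (x=5, y=2) -> (x=4, y=2) -> (x=3, y=2) -> (x=2, y=2) -> (x=1, y=2) -> (x=1, y=1)

Answer: Shortest path length: 9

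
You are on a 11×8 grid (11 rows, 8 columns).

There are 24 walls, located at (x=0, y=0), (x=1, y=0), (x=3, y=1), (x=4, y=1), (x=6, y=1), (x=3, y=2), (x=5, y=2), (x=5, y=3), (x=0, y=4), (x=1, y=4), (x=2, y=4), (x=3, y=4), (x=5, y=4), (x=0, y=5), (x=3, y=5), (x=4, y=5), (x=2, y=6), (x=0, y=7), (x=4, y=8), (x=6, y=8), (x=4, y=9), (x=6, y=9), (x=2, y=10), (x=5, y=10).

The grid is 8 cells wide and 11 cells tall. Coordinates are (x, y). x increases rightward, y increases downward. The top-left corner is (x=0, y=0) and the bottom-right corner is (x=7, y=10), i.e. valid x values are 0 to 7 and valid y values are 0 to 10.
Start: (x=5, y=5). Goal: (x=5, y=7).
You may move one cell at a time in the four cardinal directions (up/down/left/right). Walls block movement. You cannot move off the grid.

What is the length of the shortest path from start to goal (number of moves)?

Answer: Shortest path length: 2

Derivation:
BFS from (x=5, y=5) until reaching (x=5, y=7):
  Distance 0: (x=5, y=5)
  Distance 1: (x=6, y=5), (x=5, y=6)
  Distance 2: (x=6, y=4), (x=7, y=5), (x=4, y=6), (x=6, y=6), (x=5, y=7)  <- goal reached here
One shortest path (2 moves): (x=5, y=5) -> (x=5, y=6) -> (x=5, y=7)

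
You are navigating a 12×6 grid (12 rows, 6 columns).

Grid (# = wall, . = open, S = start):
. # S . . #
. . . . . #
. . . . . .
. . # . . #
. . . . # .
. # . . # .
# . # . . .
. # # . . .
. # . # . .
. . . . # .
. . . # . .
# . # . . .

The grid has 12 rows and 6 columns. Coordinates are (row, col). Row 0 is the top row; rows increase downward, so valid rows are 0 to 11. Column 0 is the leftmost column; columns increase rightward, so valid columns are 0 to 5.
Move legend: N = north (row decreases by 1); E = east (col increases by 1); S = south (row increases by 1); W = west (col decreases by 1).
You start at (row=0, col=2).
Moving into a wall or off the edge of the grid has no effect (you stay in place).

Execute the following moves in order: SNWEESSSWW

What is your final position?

Start: (row=0, col=2)
  S (south): (row=0, col=2) -> (row=1, col=2)
  N (north): (row=1, col=2) -> (row=0, col=2)
  W (west): blocked, stay at (row=0, col=2)
  E (east): (row=0, col=2) -> (row=0, col=3)
  E (east): (row=0, col=3) -> (row=0, col=4)
  S (south): (row=0, col=4) -> (row=1, col=4)
  S (south): (row=1, col=4) -> (row=2, col=4)
  S (south): (row=2, col=4) -> (row=3, col=4)
  W (west): (row=3, col=4) -> (row=3, col=3)
  W (west): blocked, stay at (row=3, col=3)
Final: (row=3, col=3)

Answer: Final position: (row=3, col=3)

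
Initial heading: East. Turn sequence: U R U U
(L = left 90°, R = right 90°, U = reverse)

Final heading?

Answer: Final heading: North

Derivation:
Start: East
  U (U-turn (180°)) -> West
  R (right (90° clockwise)) -> North
  U (U-turn (180°)) -> South
  U (U-turn (180°)) -> North
Final: North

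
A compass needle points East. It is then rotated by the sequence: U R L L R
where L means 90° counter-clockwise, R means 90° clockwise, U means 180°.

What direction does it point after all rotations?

Start: East
  U (U-turn (180°)) -> West
  R (right (90° clockwise)) -> North
  L (left (90° counter-clockwise)) -> West
  L (left (90° counter-clockwise)) -> South
  R (right (90° clockwise)) -> West
Final: West

Answer: Final heading: West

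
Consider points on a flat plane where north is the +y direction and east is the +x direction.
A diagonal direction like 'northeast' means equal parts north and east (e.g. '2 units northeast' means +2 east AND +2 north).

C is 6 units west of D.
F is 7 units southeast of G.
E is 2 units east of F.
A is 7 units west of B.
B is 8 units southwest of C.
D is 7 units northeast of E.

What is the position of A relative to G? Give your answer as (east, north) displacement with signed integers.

Answer: A is at (east=-5, north=-8) relative to G.

Derivation:
Place G at the origin (east=0, north=0).
  F is 7 units southeast of G: delta (east=+7, north=-7); F at (east=7, north=-7).
  E is 2 units east of F: delta (east=+2, north=+0); E at (east=9, north=-7).
  D is 7 units northeast of E: delta (east=+7, north=+7); D at (east=16, north=0).
  C is 6 units west of D: delta (east=-6, north=+0); C at (east=10, north=0).
  B is 8 units southwest of C: delta (east=-8, north=-8); B at (east=2, north=-8).
  A is 7 units west of B: delta (east=-7, north=+0); A at (east=-5, north=-8).
Therefore A relative to G: (east=-5, north=-8).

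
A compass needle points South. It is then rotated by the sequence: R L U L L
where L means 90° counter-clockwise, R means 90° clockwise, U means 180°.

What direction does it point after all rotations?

Answer: Final heading: South

Derivation:
Start: South
  R (right (90° clockwise)) -> West
  L (left (90° counter-clockwise)) -> South
  U (U-turn (180°)) -> North
  L (left (90° counter-clockwise)) -> West
  L (left (90° counter-clockwise)) -> South
Final: South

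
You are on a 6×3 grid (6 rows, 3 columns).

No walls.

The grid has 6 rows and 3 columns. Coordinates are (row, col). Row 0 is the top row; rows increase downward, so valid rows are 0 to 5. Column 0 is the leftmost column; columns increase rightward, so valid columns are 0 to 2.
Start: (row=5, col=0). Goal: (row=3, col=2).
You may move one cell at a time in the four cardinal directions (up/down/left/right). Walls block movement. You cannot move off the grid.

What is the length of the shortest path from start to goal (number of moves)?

BFS from (row=5, col=0) until reaching (row=3, col=2):
  Distance 0: (row=5, col=0)
  Distance 1: (row=4, col=0), (row=5, col=1)
  Distance 2: (row=3, col=0), (row=4, col=1), (row=5, col=2)
  Distance 3: (row=2, col=0), (row=3, col=1), (row=4, col=2)
  Distance 4: (row=1, col=0), (row=2, col=1), (row=3, col=2)  <- goal reached here
One shortest path (4 moves): (row=5, col=0) -> (row=5, col=1) -> (row=5, col=2) -> (row=4, col=2) -> (row=3, col=2)

Answer: Shortest path length: 4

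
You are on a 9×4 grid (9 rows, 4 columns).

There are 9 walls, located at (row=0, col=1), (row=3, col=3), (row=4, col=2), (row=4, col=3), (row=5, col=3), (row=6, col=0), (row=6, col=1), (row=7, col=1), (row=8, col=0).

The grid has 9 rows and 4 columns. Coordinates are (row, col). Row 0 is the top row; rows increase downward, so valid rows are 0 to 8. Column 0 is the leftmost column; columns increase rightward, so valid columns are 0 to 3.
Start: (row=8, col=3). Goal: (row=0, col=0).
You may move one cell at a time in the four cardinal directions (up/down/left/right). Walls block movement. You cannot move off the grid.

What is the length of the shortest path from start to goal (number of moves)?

BFS from (row=8, col=3) until reaching (row=0, col=0):
  Distance 0: (row=8, col=3)
  Distance 1: (row=7, col=3), (row=8, col=2)
  Distance 2: (row=6, col=3), (row=7, col=2), (row=8, col=1)
  Distance 3: (row=6, col=2)
  Distance 4: (row=5, col=2)
  Distance 5: (row=5, col=1)
  Distance 6: (row=4, col=1), (row=5, col=0)
  Distance 7: (row=3, col=1), (row=4, col=0)
  Distance 8: (row=2, col=1), (row=3, col=0), (row=3, col=2)
  Distance 9: (row=1, col=1), (row=2, col=0), (row=2, col=2)
  Distance 10: (row=1, col=0), (row=1, col=2), (row=2, col=3)
  Distance 11: (row=0, col=0), (row=0, col=2), (row=1, col=3)  <- goal reached here
One shortest path (11 moves): (row=8, col=3) -> (row=8, col=2) -> (row=7, col=2) -> (row=6, col=2) -> (row=5, col=2) -> (row=5, col=1) -> (row=5, col=0) -> (row=4, col=0) -> (row=3, col=0) -> (row=2, col=0) -> (row=1, col=0) -> (row=0, col=0)

Answer: Shortest path length: 11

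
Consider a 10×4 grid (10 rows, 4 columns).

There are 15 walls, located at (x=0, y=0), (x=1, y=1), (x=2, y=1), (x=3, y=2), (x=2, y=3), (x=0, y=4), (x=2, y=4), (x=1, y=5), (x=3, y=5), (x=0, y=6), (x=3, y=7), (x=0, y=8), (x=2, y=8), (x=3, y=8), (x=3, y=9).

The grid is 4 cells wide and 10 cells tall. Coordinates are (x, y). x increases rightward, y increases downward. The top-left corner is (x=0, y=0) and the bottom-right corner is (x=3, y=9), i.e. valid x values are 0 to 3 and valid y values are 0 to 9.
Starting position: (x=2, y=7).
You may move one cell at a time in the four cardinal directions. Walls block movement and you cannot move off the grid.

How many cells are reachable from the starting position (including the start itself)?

BFS flood-fill from (x=2, y=7):
  Distance 0: (x=2, y=7)
  Distance 1: (x=2, y=6), (x=1, y=7)
  Distance 2: (x=2, y=5), (x=1, y=6), (x=3, y=6), (x=0, y=7), (x=1, y=8)
  Distance 3: (x=1, y=9)
  Distance 4: (x=0, y=9), (x=2, y=9)
Total reachable: 11 (grid has 25 open cells total)

Answer: Reachable cells: 11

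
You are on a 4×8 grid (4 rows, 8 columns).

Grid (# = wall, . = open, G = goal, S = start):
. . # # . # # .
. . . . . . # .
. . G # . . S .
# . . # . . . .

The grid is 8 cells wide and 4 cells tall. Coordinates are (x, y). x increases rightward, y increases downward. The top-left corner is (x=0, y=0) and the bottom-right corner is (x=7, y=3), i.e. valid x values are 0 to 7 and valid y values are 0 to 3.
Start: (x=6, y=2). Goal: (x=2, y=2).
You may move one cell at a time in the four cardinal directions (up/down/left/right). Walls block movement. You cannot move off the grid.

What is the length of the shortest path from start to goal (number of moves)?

BFS from (x=6, y=2) until reaching (x=2, y=2):
  Distance 0: (x=6, y=2)
  Distance 1: (x=5, y=2), (x=7, y=2), (x=6, y=3)
  Distance 2: (x=5, y=1), (x=7, y=1), (x=4, y=2), (x=5, y=3), (x=7, y=3)
  Distance 3: (x=7, y=0), (x=4, y=1), (x=4, y=3)
  Distance 4: (x=4, y=0), (x=3, y=1)
  Distance 5: (x=2, y=1)
  Distance 6: (x=1, y=1), (x=2, y=2)  <- goal reached here
One shortest path (6 moves): (x=6, y=2) -> (x=5, y=2) -> (x=4, y=2) -> (x=4, y=1) -> (x=3, y=1) -> (x=2, y=1) -> (x=2, y=2)

Answer: Shortest path length: 6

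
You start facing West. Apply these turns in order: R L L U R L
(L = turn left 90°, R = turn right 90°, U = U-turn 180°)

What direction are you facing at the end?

Start: West
  R (right (90° clockwise)) -> North
  L (left (90° counter-clockwise)) -> West
  L (left (90° counter-clockwise)) -> South
  U (U-turn (180°)) -> North
  R (right (90° clockwise)) -> East
  L (left (90° counter-clockwise)) -> North
Final: North

Answer: Final heading: North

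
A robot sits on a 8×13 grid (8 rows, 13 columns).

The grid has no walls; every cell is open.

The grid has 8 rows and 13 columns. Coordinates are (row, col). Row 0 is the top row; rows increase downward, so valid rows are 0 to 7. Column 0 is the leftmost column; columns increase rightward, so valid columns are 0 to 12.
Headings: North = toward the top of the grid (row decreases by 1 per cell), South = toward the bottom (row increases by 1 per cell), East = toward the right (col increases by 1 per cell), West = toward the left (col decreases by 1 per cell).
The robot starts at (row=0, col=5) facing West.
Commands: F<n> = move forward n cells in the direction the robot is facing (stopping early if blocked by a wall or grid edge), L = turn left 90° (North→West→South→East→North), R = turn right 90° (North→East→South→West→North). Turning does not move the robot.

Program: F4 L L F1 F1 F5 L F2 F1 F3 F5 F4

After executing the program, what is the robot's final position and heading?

Answer: Final position: (row=0, col=8), facing North

Derivation:
Start: (row=0, col=5), facing West
  F4: move forward 4, now at (row=0, col=1)
  L: turn left, now facing South
  L: turn left, now facing East
  F1: move forward 1, now at (row=0, col=2)
  F1: move forward 1, now at (row=0, col=3)
  F5: move forward 5, now at (row=0, col=8)
  L: turn left, now facing North
  F2: move forward 0/2 (blocked), now at (row=0, col=8)
  F1: move forward 0/1 (blocked), now at (row=0, col=8)
  F3: move forward 0/3 (blocked), now at (row=0, col=8)
  F5: move forward 0/5 (blocked), now at (row=0, col=8)
  F4: move forward 0/4 (blocked), now at (row=0, col=8)
Final: (row=0, col=8), facing North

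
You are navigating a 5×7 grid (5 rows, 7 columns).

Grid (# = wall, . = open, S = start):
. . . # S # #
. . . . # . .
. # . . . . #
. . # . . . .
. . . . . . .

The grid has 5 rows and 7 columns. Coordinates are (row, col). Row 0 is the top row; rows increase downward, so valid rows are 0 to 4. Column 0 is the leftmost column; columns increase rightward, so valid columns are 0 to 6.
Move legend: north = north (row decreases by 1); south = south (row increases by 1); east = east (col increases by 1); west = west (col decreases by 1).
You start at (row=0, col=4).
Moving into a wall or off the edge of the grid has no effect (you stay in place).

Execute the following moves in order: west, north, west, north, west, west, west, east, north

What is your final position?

Start: (row=0, col=4)
  west (west): blocked, stay at (row=0, col=4)
  north (north): blocked, stay at (row=0, col=4)
  west (west): blocked, stay at (row=0, col=4)
  north (north): blocked, stay at (row=0, col=4)
  [×3]west (west): blocked, stay at (row=0, col=4)
  east (east): blocked, stay at (row=0, col=4)
  north (north): blocked, stay at (row=0, col=4)
Final: (row=0, col=4)

Answer: Final position: (row=0, col=4)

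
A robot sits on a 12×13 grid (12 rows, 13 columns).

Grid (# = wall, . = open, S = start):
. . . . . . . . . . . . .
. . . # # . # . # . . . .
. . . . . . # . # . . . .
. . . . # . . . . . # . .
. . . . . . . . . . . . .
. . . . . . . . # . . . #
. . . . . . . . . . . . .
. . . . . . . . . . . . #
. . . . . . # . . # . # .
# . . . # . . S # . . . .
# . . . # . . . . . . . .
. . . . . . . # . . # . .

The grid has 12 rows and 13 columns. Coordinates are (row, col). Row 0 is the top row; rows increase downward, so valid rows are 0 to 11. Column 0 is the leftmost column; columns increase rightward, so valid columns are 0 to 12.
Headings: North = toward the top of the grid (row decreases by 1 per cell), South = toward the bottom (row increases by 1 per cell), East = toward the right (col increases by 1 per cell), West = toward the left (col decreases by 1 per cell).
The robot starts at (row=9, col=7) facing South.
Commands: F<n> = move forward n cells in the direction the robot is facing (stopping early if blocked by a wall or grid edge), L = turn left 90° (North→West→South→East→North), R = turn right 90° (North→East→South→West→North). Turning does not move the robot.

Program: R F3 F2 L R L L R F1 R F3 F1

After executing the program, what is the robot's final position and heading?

Start: (row=9, col=7), facing South
  R: turn right, now facing West
  F3: move forward 2/3 (blocked), now at (row=9, col=5)
  F2: move forward 0/2 (blocked), now at (row=9, col=5)
  L: turn left, now facing South
  R: turn right, now facing West
  L: turn left, now facing South
  L: turn left, now facing East
  R: turn right, now facing South
  F1: move forward 1, now at (row=10, col=5)
  R: turn right, now facing West
  F3: move forward 0/3 (blocked), now at (row=10, col=5)
  F1: move forward 0/1 (blocked), now at (row=10, col=5)
Final: (row=10, col=5), facing West

Answer: Final position: (row=10, col=5), facing West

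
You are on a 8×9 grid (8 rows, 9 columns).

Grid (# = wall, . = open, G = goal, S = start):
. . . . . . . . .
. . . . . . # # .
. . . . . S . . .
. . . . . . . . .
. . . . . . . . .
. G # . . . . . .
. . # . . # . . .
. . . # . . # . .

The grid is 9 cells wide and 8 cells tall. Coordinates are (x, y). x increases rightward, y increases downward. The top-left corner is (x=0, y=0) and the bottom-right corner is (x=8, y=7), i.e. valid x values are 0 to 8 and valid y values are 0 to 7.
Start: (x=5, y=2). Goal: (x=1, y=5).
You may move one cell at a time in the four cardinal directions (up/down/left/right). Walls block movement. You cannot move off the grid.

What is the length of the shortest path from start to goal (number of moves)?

Answer: Shortest path length: 7

Derivation:
BFS from (x=5, y=2) until reaching (x=1, y=5):
  Distance 0: (x=5, y=2)
  Distance 1: (x=5, y=1), (x=4, y=2), (x=6, y=2), (x=5, y=3)
  Distance 2: (x=5, y=0), (x=4, y=1), (x=3, y=2), (x=7, y=2), (x=4, y=3), (x=6, y=3), (x=5, y=4)
  Distance 3: (x=4, y=0), (x=6, y=0), (x=3, y=1), (x=2, y=2), (x=8, y=2), (x=3, y=3), (x=7, y=3), (x=4, y=4), (x=6, y=4), (x=5, y=5)
  Distance 4: (x=3, y=0), (x=7, y=0), (x=2, y=1), (x=8, y=1), (x=1, y=2), (x=2, y=3), (x=8, y=3), (x=3, y=4), (x=7, y=4), (x=4, y=5), (x=6, y=5)
  Distance 5: (x=2, y=0), (x=8, y=0), (x=1, y=1), (x=0, y=2), (x=1, y=3), (x=2, y=4), (x=8, y=4), (x=3, y=5), (x=7, y=5), (x=4, y=6), (x=6, y=6)
  Distance 6: (x=1, y=0), (x=0, y=1), (x=0, y=3), (x=1, y=4), (x=8, y=5), (x=3, y=6), (x=7, y=6), (x=4, y=7)
  Distance 7: (x=0, y=0), (x=0, y=4), (x=1, y=5), (x=8, y=6), (x=5, y=7), (x=7, y=7)  <- goal reached here
One shortest path (7 moves): (x=5, y=2) -> (x=4, y=2) -> (x=3, y=2) -> (x=2, y=2) -> (x=1, y=2) -> (x=1, y=3) -> (x=1, y=4) -> (x=1, y=5)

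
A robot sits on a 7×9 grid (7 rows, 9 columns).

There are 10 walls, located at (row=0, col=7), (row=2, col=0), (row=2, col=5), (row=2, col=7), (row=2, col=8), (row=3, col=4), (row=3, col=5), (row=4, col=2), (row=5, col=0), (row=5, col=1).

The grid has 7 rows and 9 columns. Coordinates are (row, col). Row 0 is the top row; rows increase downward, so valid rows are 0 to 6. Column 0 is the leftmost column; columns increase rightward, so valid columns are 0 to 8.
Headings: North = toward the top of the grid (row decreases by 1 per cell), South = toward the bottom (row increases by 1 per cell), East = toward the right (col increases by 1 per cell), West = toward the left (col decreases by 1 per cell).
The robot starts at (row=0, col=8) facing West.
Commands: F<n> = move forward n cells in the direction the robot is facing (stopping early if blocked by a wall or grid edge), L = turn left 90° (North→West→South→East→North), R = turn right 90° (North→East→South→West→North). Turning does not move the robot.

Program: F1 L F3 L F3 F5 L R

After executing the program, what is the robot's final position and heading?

Answer: Final position: (row=1, col=8), facing East

Derivation:
Start: (row=0, col=8), facing West
  F1: move forward 0/1 (blocked), now at (row=0, col=8)
  L: turn left, now facing South
  F3: move forward 1/3 (blocked), now at (row=1, col=8)
  L: turn left, now facing East
  F3: move forward 0/3 (blocked), now at (row=1, col=8)
  F5: move forward 0/5 (blocked), now at (row=1, col=8)
  L: turn left, now facing North
  R: turn right, now facing East
Final: (row=1, col=8), facing East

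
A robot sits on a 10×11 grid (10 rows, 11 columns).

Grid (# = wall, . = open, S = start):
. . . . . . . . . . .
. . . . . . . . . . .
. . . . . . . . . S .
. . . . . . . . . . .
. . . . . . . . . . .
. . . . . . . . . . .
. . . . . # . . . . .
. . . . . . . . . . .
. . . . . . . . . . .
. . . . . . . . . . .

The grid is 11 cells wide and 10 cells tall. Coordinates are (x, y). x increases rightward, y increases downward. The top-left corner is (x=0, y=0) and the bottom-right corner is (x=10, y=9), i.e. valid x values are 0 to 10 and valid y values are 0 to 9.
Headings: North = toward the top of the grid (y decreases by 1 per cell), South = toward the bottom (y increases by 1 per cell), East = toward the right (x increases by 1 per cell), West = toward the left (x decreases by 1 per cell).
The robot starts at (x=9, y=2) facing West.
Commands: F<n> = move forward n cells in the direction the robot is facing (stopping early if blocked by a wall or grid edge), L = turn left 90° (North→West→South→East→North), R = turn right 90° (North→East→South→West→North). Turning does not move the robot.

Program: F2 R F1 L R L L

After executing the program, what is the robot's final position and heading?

Start: (x=9, y=2), facing West
  F2: move forward 2, now at (x=7, y=2)
  R: turn right, now facing North
  F1: move forward 1, now at (x=7, y=1)
  L: turn left, now facing West
  R: turn right, now facing North
  L: turn left, now facing West
  L: turn left, now facing South
Final: (x=7, y=1), facing South

Answer: Final position: (x=7, y=1), facing South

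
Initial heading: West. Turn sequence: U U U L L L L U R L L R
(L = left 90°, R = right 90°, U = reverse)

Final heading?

Answer: Final heading: West

Derivation:
Start: West
  U (U-turn (180°)) -> East
  U (U-turn (180°)) -> West
  U (U-turn (180°)) -> East
  L (left (90° counter-clockwise)) -> North
  L (left (90° counter-clockwise)) -> West
  L (left (90° counter-clockwise)) -> South
  L (left (90° counter-clockwise)) -> East
  U (U-turn (180°)) -> West
  R (right (90° clockwise)) -> North
  L (left (90° counter-clockwise)) -> West
  L (left (90° counter-clockwise)) -> South
  R (right (90° clockwise)) -> West
Final: West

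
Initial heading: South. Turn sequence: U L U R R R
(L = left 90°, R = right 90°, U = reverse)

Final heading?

Start: South
  U (U-turn (180°)) -> North
  L (left (90° counter-clockwise)) -> West
  U (U-turn (180°)) -> East
  R (right (90° clockwise)) -> South
  R (right (90° clockwise)) -> West
  R (right (90° clockwise)) -> North
Final: North

Answer: Final heading: North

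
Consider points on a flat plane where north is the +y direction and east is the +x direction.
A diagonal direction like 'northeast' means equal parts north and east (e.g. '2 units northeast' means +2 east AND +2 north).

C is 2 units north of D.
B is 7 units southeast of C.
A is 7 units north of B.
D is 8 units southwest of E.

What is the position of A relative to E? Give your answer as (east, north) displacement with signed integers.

Place E at the origin (east=0, north=0).
  D is 8 units southwest of E: delta (east=-8, north=-8); D at (east=-8, north=-8).
  C is 2 units north of D: delta (east=+0, north=+2); C at (east=-8, north=-6).
  B is 7 units southeast of C: delta (east=+7, north=-7); B at (east=-1, north=-13).
  A is 7 units north of B: delta (east=+0, north=+7); A at (east=-1, north=-6).
Therefore A relative to E: (east=-1, north=-6).

Answer: A is at (east=-1, north=-6) relative to E.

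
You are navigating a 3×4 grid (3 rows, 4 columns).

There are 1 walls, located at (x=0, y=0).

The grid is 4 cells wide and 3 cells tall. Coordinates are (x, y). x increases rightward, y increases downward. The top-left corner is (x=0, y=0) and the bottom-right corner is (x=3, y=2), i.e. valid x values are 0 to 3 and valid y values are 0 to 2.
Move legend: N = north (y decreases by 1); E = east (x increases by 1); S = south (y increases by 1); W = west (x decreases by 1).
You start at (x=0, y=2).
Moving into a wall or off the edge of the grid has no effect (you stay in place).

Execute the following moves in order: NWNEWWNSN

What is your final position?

Start: (x=0, y=2)
  N (north): (x=0, y=2) -> (x=0, y=1)
  W (west): blocked, stay at (x=0, y=1)
  N (north): blocked, stay at (x=0, y=1)
  E (east): (x=0, y=1) -> (x=1, y=1)
  W (west): (x=1, y=1) -> (x=0, y=1)
  W (west): blocked, stay at (x=0, y=1)
  N (north): blocked, stay at (x=0, y=1)
  S (south): (x=0, y=1) -> (x=0, y=2)
  N (north): (x=0, y=2) -> (x=0, y=1)
Final: (x=0, y=1)

Answer: Final position: (x=0, y=1)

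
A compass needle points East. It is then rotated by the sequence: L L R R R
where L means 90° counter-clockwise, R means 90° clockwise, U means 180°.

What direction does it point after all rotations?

Answer: Final heading: South

Derivation:
Start: East
  L (left (90° counter-clockwise)) -> North
  L (left (90° counter-clockwise)) -> West
  R (right (90° clockwise)) -> North
  R (right (90° clockwise)) -> East
  R (right (90° clockwise)) -> South
Final: South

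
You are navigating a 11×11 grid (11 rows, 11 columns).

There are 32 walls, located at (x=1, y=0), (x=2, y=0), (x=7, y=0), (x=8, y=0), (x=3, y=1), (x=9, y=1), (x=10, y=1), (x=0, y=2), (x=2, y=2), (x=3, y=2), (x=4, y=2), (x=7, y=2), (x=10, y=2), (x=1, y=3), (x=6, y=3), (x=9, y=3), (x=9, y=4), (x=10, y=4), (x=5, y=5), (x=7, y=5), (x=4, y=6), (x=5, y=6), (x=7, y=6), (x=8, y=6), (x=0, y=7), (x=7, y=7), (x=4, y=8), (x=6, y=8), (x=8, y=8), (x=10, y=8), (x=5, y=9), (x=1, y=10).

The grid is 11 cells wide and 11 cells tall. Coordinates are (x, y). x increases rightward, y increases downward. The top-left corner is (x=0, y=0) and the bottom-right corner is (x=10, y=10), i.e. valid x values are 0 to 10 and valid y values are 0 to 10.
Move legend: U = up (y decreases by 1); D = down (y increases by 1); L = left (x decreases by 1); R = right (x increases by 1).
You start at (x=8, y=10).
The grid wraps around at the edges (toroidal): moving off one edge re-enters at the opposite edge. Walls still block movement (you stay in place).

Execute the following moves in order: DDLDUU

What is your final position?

Start: (x=8, y=10)
  D (down): blocked, stay at (x=8, y=10)
  D (down): blocked, stay at (x=8, y=10)
  L (left): (x=8, y=10) -> (x=7, y=10)
  D (down): blocked, stay at (x=7, y=10)
  U (up): (x=7, y=10) -> (x=7, y=9)
  U (up): (x=7, y=9) -> (x=7, y=8)
Final: (x=7, y=8)

Answer: Final position: (x=7, y=8)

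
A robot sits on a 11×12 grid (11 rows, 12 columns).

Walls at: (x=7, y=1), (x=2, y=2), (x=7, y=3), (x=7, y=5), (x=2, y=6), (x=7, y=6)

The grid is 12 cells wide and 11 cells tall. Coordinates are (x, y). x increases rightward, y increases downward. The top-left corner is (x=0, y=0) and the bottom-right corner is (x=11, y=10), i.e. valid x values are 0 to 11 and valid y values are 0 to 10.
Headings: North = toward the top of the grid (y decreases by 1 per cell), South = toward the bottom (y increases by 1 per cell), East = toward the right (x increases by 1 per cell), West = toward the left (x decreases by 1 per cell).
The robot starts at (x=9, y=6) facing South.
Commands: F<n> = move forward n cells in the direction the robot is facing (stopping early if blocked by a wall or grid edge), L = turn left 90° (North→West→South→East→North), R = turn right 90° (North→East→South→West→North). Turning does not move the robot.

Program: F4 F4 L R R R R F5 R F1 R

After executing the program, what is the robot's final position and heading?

Answer: Final position: (x=11, y=10), facing West

Derivation:
Start: (x=9, y=6), facing South
  F4: move forward 4, now at (x=9, y=10)
  F4: move forward 0/4 (blocked), now at (x=9, y=10)
  L: turn left, now facing East
  R: turn right, now facing South
  R: turn right, now facing West
  R: turn right, now facing North
  R: turn right, now facing East
  F5: move forward 2/5 (blocked), now at (x=11, y=10)
  R: turn right, now facing South
  F1: move forward 0/1 (blocked), now at (x=11, y=10)
  R: turn right, now facing West
Final: (x=11, y=10), facing West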